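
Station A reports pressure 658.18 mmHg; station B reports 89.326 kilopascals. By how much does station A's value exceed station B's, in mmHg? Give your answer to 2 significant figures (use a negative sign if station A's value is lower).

-12 mmHg

station B: 89.326 kPa = 670.00 mmHg.
Difference: 658.18 − 670.00 = -12 mmHg.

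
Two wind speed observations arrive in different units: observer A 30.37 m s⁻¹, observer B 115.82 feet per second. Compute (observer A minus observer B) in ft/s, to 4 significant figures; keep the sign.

-16.18 ft/s

observer A: 30.37 m/s = 99.6391 ft/s.
Difference: 99.6391 − 115.8200 = -16.18 ft/s.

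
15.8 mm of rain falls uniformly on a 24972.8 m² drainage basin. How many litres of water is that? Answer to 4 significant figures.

394600 litres

1 mm over 1 m² is 1 L, so volume = 15.8 × 24972.8 = 394570.24 L ≈ 394600 L.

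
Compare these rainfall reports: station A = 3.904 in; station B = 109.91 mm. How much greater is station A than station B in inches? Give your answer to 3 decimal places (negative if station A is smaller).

station B: 109.91 mm = 4.32717 in.
Difference: 3.90400 − 4.32717 = -0.423 in.

-0.423 in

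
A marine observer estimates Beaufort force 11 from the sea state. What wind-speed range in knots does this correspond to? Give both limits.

56 to 63 kt

Beaufort 11 (violent storm) spans 56–63 knots.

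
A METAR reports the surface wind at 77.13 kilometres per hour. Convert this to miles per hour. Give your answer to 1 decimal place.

1 km/h = 0.621371 mph, so 77.13 × 0.621371 = 47.9 mph.

47.9 mph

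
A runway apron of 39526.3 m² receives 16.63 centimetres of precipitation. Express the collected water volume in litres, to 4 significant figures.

6573000 litres

Depth: 16.63 cm × 10 = 166.3 mm.
1 mm over 1 m² is 1 L, so volume = 166.3 × 39526.3 = 6573223.7 L ≈ 6573000 L.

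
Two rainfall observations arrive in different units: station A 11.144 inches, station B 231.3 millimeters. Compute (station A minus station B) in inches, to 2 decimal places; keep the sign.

station B: 231.3 mm = 9.1063 in.
Difference: 11.1440 − 9.1063 = 2.04 in.

2.04 in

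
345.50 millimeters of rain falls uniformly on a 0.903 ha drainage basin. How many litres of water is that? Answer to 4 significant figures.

3120000 litres

Area: 0.903 ha = 9030 m².
1 mm over 1 m² is 1 L, so volume = 345.5 × 9030 = 3119865 L ≈ 3120000 L.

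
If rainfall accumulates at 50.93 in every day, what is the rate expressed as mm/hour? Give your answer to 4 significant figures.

50.93 in/day × 25.4 mm/in × 0.0416667 day/hour = 53.90 mm/hour.

53.90 mm/hour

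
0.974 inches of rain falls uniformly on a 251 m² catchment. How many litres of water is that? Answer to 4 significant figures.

Depth: 0.974 in × 25.4 = 24.7396 mm.
1 mm over 1 m² is 1 L, so volume = 24.7396 × 251 = 6209.6396 L ≈ 6210 L.

6210 litres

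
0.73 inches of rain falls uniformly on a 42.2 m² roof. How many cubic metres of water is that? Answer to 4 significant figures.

0.7825 cubic metres

Depth: 0.73 in × 25.4 = 18.542 mm.
1 mm over 1 m² is 1 L, so volume = 18.542 × 42.2 = 782.4724 L = 0.7825 m³.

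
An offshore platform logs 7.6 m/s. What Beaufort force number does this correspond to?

Beaufort force 4

7.6 m/s lies in the Beaufort 4 band (moderate breeze, 5.5–7.9 m/s).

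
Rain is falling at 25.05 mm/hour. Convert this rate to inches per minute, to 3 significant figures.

0.0164 in/minute

25.05 mm/hour × 0.0393701 in/mm × 0.0166667 hour/minute = 0.0164 in/minute.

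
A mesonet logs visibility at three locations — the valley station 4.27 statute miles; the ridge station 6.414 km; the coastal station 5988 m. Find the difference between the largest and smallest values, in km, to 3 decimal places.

the valley station: 4.27 SM = 6.87190 km.
the coastal station: 5988 m = 5.98800 km.
Spread: 6.87190 − 5.98800 = 0.884 km.

0.884 km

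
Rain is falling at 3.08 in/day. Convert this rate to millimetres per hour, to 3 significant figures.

3.08 in/day × 25.4 mm/in × 0.0416667 day/hour = 3.26 mm/hour.

3.26 mm/hour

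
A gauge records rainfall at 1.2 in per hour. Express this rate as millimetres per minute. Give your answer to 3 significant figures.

1.2 in/hour × 25.4 mm/in × 0.0166667 hour/minute = 0.508 mm/minute.

0.508 mm/minute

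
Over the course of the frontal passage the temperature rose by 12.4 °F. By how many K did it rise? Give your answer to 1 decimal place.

6.9 K

For a temperature change the 32° offset cancels: ΔK = 12.4 × 0.5556 = 6.9 K.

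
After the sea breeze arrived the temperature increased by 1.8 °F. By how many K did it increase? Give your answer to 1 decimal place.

1.0 K

Converting a difference, only the 9/5 scale factor applies: ΔK = 1.8 × 0.5556 = 1.0 K.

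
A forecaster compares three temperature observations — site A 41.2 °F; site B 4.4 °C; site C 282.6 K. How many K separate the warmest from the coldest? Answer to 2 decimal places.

site A: 41.2 °F = 5.111 °C.
site C: 282.6 K = 9.450 °C.
Spread: 9.450 − 4.400 = 5.050 °C.

5.05 K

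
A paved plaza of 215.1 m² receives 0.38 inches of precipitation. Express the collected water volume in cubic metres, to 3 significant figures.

2.08 cubic metres

Depth: 0.38 in × 25.4 = 9.652 mm.
1 mm over 1 m² is 1 L, so volume = 9.652 × 215.1 = 2076.1452 L = 2.08 m³.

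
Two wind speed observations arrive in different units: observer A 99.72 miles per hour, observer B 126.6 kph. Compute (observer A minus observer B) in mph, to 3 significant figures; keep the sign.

21.1 mph

observer B: 126.6 km/h = 78.666 mph.
Difference: 99.720 − 78.666 = 21.1 mph.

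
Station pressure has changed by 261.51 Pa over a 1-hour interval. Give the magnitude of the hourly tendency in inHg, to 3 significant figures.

261.51 Pa / 1 h × 0.0002953 inHg/Pa = 0.0772 inHg/h.

0.0772 inHg per hour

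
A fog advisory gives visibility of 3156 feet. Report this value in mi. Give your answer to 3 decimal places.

1 ft = 0.000189394 SM, so 3156 × 0.000189394 = 0.598 SM.

0.598 SM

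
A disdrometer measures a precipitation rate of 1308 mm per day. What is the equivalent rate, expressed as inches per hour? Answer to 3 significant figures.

2.15 in/hour

1308 mm/day × 0.0393701 in/mm × 0.0416667 day/hour = 2.15 in/hour.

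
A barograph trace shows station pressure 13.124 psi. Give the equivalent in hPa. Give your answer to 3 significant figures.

1 psi = 68.9476 hPa, so 13.124 × 68.9476 = 905 hPa.

905 hPa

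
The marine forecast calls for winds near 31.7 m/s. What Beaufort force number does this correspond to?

31.7 m/s lies in the Beaufort 11 band (violent storm, 28.5–32.6 m/s).

Beaufort force 11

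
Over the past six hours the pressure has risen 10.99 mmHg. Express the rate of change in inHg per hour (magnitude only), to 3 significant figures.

0.0721 inHg per hour

10.99 mmHg / 6 h × 0.0393701 inHg/mmHg = 0.0721 inHg/h.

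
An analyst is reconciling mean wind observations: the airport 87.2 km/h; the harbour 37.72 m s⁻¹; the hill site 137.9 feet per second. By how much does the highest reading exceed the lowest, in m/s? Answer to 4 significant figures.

the airport: 87.2 km/h = 24.2222 m/s.
the hill site: 137.9 ft/s = 42.0319 m/s.
Spread: 42.0319 − 24.2222 = 17.81 m/s.

17.81 m/s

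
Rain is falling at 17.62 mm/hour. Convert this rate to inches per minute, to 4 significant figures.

17.62 mm/hour × 0.0393701 in/mm × 0.0166667 hour/minute = 0.01156 in/minute.

0.01156 in/minute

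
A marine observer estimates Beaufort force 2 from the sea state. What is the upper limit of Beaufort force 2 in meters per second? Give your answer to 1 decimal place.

Beaufort 2 (light breeze) spans 1.6–3.3 m/s.

3.3 m/s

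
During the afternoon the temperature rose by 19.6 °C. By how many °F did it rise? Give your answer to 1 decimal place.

A change of 1 °C equals a change of 1.8 °F: Δ°F = 19.6 × 1.8 = 35.3 °F.

35.3 °F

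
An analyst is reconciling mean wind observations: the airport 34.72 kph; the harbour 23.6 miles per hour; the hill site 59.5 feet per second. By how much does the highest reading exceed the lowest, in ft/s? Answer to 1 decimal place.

27.9 ft/s

the airport: 34.72 km/h = 31.642 ft/s.
the harbour: 23.6 mph = 34.613 ft/s.
Spread: 59.500 − 31.642 = 27.9 ft/s.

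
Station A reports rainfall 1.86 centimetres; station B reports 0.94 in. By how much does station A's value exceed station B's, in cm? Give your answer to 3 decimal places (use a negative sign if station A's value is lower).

station B: 0.94 in = 2.38760 cm.
Difference: 1.86000 − 2.38760 = -0.528 cm.

-0.528 cm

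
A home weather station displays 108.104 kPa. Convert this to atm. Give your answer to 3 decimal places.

1.067 atm

1 kPa = 0.00986923 atm, so 108.104 × 0.00986923 = 1.067 atm.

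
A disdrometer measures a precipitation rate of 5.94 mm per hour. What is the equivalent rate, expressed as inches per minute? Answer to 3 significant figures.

0.00390 in/minute

5.94 mm/hour × 0.0393701 in/mm × 0.0166667 hour/minute = 0.00390 in/minute.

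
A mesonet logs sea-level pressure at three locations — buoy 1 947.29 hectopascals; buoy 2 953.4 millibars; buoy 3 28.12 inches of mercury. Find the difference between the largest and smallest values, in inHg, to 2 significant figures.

buoy 1: 947.29 hPa = 27.9735 inHg.
buoy 2: 953.4 mb = 28.1539 inHg.
Spread: 28.1539 − 27.9735 = 0.18 inHg.

0.18 inHg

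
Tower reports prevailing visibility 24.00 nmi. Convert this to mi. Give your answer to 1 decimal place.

1 nmi = 1.15078 SM, so 24.00 × 1.15078 = 27.6 SM.

27.6 SM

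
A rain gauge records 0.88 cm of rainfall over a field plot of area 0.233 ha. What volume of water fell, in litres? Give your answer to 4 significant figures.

20500 litres

Depth: 0.88 cm × 10 = 8.8 mm.
Area: 0.233 ha = 2330 m².
1 mm over 1 m² is 1 L, so volume = 8.8 × 2330 = 20504 L ≈ 20500 L.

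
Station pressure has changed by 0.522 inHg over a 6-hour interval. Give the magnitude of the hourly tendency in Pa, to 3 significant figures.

0.522 inHg / 6 h × 3386.39 Pa/inHg = 295 Pa/h.

295 Pa per hour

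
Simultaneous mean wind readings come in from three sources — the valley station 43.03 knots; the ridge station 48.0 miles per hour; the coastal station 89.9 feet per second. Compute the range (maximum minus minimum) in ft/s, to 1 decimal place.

the valley station: 43.03 kt = 72.626 ft/s.
the ridge station: 48.0 mph = 70.400 ft/s.
Spread: 89.900 − 70.400 = 19.5 ft/s.

19.5 ft/s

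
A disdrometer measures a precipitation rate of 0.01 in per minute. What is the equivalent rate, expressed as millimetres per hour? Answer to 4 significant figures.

15.24 mm/hour

0.01 in/minute × 25.4 mm/in × 60 minute/hour = 15.24 mm/hour.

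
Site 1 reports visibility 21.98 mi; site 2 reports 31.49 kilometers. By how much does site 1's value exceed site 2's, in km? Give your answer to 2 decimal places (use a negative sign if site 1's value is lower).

site 1: 21.98 SM = 35.3734 km.
Difference: 35.3734 − 31.4900 = 3.88 km.

3.88 km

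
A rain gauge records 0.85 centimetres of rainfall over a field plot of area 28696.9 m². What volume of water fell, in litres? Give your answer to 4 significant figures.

Depth: 0.85 cm × 10 = 8.5 mm.
1 mm over 1 m² is 1 L, so volume = 8.5 × 28696.9 = 243923.65 L ≈ 243900 L.

243900 litres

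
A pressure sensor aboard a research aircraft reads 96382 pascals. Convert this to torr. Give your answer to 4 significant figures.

1 Pa = 0.00750062 mmHg, so 96382 × 0.00750062 = 722.9 mmHg.

722.9 mmHg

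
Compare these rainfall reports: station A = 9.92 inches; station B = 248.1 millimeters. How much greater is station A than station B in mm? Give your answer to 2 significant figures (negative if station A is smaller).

station A: 9.92 in = 251.968 mm.
Difference: 251.968 − 248.100 = 3.9 mm.

3.9 mm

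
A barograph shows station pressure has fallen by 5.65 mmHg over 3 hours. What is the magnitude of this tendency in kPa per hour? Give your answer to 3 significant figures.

5.65 mmHg / 3 h × 0.133322 kPa/mmHg = 0.251 kPa/h.

0.251 kPa per hour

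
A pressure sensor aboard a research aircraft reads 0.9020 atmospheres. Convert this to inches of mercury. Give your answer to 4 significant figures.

1 atm = 29.9213 inHg, so 0.9020 × 29.9213 = 26.99 inHg.

26.99 inHg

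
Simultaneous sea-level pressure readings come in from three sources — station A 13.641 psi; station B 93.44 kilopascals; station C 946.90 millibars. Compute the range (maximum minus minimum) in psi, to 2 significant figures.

station B: 93.44 kPa = 13.5523 psi.
station C: 946.90 mb = 13.7336 psi.
Spread: 13.7336 − 13.5523 = 0.18 psi.

0.18 psi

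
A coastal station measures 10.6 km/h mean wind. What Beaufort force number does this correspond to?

10.6 km/h = 2.9 m/s, which is Beaufort 2 (light breeze, 1.6–3.3 m/s).

Beaufort force 2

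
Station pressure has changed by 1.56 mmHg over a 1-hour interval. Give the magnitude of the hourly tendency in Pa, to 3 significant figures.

208 Pa per hour

1.56 mmHg / 1 h × 133.322 Pa/mmHg = 208 Pa/h.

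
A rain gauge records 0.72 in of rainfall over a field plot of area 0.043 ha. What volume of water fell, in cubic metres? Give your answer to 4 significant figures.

Depth: 0.72 in × 25.4 = 18.288 mm.
Area: 0.043 ha = 430 m².
1 mm over 1 m² is 1 L, so volume = 18.288 × 430 = 7863.84 L = 7.864 m³.

7.864 cubic metres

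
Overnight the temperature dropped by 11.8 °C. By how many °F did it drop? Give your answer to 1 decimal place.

21.2 °F

A change of 1 °C equals a change of 1.8 °F: Δ°F = 11.8 × 1.8 = 21.2 °F.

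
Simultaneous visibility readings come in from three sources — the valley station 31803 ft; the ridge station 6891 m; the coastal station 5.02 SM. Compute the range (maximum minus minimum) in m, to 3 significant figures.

the valley station: 31803 ft = 9693.55 m.
the coastal station: 5.02 SM = 8078.91 m.
Spread: 9693.55 − 6891.00 = 2800 m.

2800 m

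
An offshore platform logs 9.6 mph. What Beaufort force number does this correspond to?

9.6 mph = 4.3 m/s, which is Beaufort 3 (gentle breeze, 3.4–5.4 m/s).

Beaufort force 3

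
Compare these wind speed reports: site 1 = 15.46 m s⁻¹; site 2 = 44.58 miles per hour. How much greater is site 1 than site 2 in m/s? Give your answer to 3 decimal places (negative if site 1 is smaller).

-4.469 m/s

site 2: 44.58 mph = 19.92904 m/s.
Difference: 15.46000 − 19.92904 = -4.469 m/s.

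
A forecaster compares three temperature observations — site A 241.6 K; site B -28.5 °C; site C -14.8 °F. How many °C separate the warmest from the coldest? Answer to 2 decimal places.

site A: 241.6 K = -31.550 °C.
site C: -14.8 °F = -26.000 °C.
Spread: (-26.000) − (-31.550) = 5.550 °C.

5.55 °C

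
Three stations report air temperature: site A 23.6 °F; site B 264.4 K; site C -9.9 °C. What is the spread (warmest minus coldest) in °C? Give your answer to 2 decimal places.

5.23 °C

site A: 23.6 °F = -4.667 °C.
site B: 264.4 K = -8.750 °C.
Spread: (-4.667) − (-9.900) = 5.233 °C.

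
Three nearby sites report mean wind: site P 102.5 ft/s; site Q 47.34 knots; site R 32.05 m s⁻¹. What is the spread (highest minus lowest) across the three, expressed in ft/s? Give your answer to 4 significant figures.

site Q: 47.34 kt = 79.9009 ft/s.
site R: 32.05 m/s = 105.1509 ft/s.
Spread: 105.1509 − 79.9009 = 25.25 ft/s.

25.25 ft/s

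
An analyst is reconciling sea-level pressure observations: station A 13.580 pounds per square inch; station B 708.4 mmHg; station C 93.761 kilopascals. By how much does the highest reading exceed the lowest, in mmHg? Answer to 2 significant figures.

station A: 13.580 psi = 702.289 mmHg.
station C: 93.761 kPa = 703.265 mmHg.
Spread: 708.400 − 702.289 = 6.1 mmHg.

6.1 mmHg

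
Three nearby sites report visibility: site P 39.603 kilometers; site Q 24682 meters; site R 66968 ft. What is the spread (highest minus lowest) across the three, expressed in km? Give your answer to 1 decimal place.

site Q: 24682 m = 24.682 km.
site R: 66968 ft = 20.412 km.
Spread: 39.603 − 20.412 = 19.2 km.

19.2 km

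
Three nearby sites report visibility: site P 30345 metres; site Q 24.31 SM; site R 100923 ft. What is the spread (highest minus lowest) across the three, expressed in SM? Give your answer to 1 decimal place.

site P: 30345 m = 18.856 SM.
site R: 100923 ft = 19.114 SM.
Spread: 24.310 − 18.856 = 5.5 SM.

5.5 SM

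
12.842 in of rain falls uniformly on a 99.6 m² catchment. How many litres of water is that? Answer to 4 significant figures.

32490 litres

Depth: 12.842 in × 25.4 = 326.1868 mm.
1 mm over 1 m² is 1 L, so volume = 326.1868 × 99.6 = 32488.205 L ≈ 32490 L.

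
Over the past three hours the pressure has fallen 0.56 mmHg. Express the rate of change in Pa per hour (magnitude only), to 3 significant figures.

0.56 mmHg / 3 h × 133.322 Pa/mmHg = 24.9 Pa/h.

24.9 Pa per hour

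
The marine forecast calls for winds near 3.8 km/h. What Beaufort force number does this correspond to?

Beaufort force 1

3.8 km/h = 1.1 m/s, which is Beaufort 1 (light air, 0.3–1.5 m/s).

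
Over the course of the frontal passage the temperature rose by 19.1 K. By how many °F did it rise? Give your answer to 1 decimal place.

A change of 1 °C equals a change of 1.8 °F: Δ°F = 19.1 × 1.8 = 34.4 °F.

34.4 °F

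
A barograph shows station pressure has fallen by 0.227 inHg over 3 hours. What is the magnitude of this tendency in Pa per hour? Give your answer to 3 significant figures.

256 Pa per hour

0.227 inHg / 3 h × 3386.39 Pa/inHg = 256 Pa/h.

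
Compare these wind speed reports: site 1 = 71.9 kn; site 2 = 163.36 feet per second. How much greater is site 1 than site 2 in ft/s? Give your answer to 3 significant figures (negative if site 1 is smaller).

site 1: 71.9 kt = 121.354 ft/s.
Difference: 121.354 − 163.360 = -42.0 ft/s.

-42.0 ft/s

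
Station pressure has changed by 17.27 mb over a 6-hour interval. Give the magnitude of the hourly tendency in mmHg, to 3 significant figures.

17.27 mb / 6 h × 0.750062 mmHg/mb = 2.16 mmHg/h.

2.16 mmHg per hour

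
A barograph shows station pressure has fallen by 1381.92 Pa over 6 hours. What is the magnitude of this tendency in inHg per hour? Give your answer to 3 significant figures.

0.0680 inHg per hour

1381.92 Pa / 6 h × 0.0002953 inHg/Pa = 0.0680 inHg/h.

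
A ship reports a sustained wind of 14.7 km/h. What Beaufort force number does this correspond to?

14.7 km/h = 4.1 m/s, which is Beaufort 3 (gentle breeze, 3.4–5.4 m/s).

Beaufort force 3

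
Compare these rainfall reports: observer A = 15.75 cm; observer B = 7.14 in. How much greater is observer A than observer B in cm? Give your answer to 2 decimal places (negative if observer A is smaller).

observer B: 7.14 in = 18.1356 cm.
Difference: 15.7500 − 18.1356 = -2.39 cm.

-2.39 cm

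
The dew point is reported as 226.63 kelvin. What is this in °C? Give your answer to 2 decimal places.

-46.52 °C

°C = 226.63 − 273.15 = -46.52 °C.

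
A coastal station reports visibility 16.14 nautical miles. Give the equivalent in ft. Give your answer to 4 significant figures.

1 nmi = 6076.12 ft, so 16.14 × 6076.12 = 98070 ft.

98070 ft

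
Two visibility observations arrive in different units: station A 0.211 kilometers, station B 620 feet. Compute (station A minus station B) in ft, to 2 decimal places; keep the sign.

station A: 0.211 km = 692.2572 ft.
Difference: 692.2572 − 620.0000 = 72.26 ft.

72.26 ft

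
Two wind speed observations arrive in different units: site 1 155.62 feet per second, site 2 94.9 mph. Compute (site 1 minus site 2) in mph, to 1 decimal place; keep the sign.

11.2 mph

site 1: 155.62 ft/s = 106.105 mph.
Difference: 106.105 − 94.900 = 11.2 mph.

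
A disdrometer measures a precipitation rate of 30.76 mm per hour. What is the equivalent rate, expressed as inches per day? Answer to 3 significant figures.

30.76 mm/hour × 0.0393701 in/mm × 24 hour/day = 29.1 in/day.

29.1 in/day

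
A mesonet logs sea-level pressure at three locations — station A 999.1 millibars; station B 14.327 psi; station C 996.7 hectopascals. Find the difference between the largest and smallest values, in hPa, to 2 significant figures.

station A: 999.1 mb = 999.10 hPa.
station B: 14.327 psi = 987.81 hPa.
Spread: 999.10 − 987.81 = 11 hPa.

11 hPa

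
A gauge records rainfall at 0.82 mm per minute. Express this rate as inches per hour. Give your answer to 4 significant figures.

0.82 mm/minute × 0.0393701 in/mm × 60 minute/hour = 1.937 in/hour.

1.937 in/hour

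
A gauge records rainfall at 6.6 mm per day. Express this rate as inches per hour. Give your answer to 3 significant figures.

6.6 mm/day × 0.0393701 in/mm × 0.0416667 day/hour = 0.0108 in/hour.

0.0108 in/hour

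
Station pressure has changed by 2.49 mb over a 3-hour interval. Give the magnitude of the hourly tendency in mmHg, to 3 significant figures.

0.623 mmHg per hour

2.49 mb / 3 h × 0.750062 mmHg/mb = 0.623 mmHg/h.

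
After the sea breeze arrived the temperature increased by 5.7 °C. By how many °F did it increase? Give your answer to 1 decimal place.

A change of 1 °C equals a change of 1.8 °F: Δ°F = 5.7 × 1.8 = 10.3 °F.

10.3 °F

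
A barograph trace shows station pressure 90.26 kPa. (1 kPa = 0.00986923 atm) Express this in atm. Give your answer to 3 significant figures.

0.891 atm

1 kPa = 0.00986923 atm, so 90.26 × 0.00986923 = 0.891 atm.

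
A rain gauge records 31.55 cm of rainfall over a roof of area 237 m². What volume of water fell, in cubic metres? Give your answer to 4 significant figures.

74.77 cubic metres

Depth: 31.55 cm × 10 = 315.5 mm.
1 mm over 1 m² is 1 L, so volume = 315.5 × 237 = 74773.5 L = 74.77 m³.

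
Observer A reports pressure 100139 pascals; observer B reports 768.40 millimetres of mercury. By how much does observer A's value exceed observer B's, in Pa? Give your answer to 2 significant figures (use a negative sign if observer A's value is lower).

observer B: 768.40 mmHg = 102444.92 Pa.
Difference: 100139.00 − 102444.92 = -2300 Pa.

-2300 Pa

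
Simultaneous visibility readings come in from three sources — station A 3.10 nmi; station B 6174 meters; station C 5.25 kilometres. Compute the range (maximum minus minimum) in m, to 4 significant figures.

924.0 m

station A: 3.10 nmi = 5741.200 m.
station C: 5.25 km = 5250.000 m.
Spread: 6174.000 − 5250.000 = 924.0 m.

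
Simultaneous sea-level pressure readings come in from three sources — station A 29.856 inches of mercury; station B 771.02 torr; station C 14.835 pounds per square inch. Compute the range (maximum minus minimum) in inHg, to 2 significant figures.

0.50 inHg

station B: 771.02 mmHg = 30.3551 inHg.
station C: 14.835 psi = 30.2044 inHg.
Spread: 30.3551 − 29.8560 = 0.50 inHg.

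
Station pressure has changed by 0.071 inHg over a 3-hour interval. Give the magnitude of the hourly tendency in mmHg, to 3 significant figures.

0.601 mmHg per hour

0.071 inHg / 3 h × 25.4 mmHg/inHg = 0.601 mmHg/h.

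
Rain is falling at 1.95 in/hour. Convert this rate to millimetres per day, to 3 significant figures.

1.95 in/hour × 25.4 mm/in × 24 hour/day = 1190 mm/day.

1190 mm/day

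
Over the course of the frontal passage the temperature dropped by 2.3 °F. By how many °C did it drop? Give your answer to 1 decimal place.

1.3 °C

For a temperature change the 32° offset cancels: Δ°C = 2.3 × 0.5556 = 1.3 °C.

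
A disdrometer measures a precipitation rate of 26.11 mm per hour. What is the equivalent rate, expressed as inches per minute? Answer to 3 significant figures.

0.0171 in/minute

26.11 mm/hour × 0.0393701 in/mm × 0.0166667 hour/minute = 0.0171 in/minute.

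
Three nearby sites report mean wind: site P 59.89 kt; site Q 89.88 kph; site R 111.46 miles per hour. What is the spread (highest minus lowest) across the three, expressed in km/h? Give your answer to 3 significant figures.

site P: 59.89 kt = 110.916 km/h.
site R: 111.46 mph = 179.377 km/h.
Spread: 179.377 − 89.880 = 89.5 km/h.

89.5 km/h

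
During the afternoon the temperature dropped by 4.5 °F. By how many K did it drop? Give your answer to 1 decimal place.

Converting a difference, only the 9/5 scale factor applies: ΔK = 4.5 × 0.5556 = 2.5 K.

2.5 K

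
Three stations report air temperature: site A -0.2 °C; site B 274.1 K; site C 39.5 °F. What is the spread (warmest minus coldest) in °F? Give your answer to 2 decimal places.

site B: 274.1 K = 0.950 °C.
site C: 39.5 °F = 4.167 °C.
Spread: 4.167 − (-0.200) = 4.367 °C = 7.86 °F.

7.86 °F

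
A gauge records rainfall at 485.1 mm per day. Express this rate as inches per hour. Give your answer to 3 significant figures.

0.796 in/hour

485.1 mm/day × 0.0393701 in/mm × 0.0416667 day/hour = 0.796 in/hour.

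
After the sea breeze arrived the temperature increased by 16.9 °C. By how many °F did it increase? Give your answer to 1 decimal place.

For a temperature change the 32° offset cancels: Δ°F = 16.9 × 1.8 = 30.4 °F.

30.4 °F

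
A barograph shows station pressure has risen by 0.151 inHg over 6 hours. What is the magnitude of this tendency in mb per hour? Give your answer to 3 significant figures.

0.151 inHg / 6 h × 33.8639 mb/inHg = 0.852 mb/h.

0.852 mb per hour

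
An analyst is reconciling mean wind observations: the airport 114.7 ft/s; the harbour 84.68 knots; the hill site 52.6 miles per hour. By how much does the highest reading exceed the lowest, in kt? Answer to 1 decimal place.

39.0 kt

the airport: 114.7 ft/s = 67.958 kt.
the hill site: 52.6 mph = 45.708 kt.
Spread: 84.680 − 45.708 = 39.0 kt.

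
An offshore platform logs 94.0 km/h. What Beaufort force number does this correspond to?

Beaufort force 10

94.0 km/h = 26.1 m/s, which is Beaufort 10 (storm, 24.5–28.4 m/s).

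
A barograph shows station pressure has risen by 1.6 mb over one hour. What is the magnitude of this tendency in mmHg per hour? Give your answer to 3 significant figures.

1.6 mb / 1 h × 0.750062 mmHg/mb = 1.20 mmHg/h.

1.20 mmHg per hour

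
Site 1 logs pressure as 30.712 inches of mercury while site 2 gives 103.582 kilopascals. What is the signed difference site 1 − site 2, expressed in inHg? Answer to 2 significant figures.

0.12 inHg

site 2: 103.582 kPa = 30.5877 inHg.
Difference: 30.7120 − 30.5877 = 0.12 inHg.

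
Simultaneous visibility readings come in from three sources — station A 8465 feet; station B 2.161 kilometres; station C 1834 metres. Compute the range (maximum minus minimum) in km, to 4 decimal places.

0.7461 km

station A: 8465 ft = 2.580132 km.
station C: 1834 m = 1.834000 km.
Spread: 2.580132 − 1.834000 = 0.7461 km.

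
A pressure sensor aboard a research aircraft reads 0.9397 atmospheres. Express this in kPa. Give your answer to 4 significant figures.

1 atm = 101.325 kPa, so 0.9397 × 101.325 = 95.22 kPa.

95.22 kPa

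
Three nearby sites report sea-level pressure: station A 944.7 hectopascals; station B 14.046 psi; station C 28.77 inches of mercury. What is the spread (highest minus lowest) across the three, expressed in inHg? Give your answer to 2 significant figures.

0.87 inHg

station A: 944.7 hPa = 27.8970 inHg.
station B: 14.046 psi = 28.5979 inHg.
Spread: 28.7700 − 27.8970 = 0.87 inHg.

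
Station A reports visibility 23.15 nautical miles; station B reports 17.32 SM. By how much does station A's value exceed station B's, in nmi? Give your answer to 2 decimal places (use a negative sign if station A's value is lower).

8.10 nmi

station B: 17.32 SM = 15.0507 nmi.
Difference: 23.1500 − 15.0507 = 8.10 nmi.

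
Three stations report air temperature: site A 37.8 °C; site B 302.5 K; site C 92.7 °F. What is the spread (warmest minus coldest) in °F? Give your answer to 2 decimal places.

site B: 302.5 K = 29.350 °C.
site C: 92.7 °F = 33.722 °C.
Spread: 37.800 − 29.350 = 8.450 °C = 15.21 °F.

15.21 °F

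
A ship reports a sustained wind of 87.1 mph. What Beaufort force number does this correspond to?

Beaufort force 12

87.1 mph = 38.9 m/s, which is Beaufort 12 (hurricane force, ≥32.7 m/s).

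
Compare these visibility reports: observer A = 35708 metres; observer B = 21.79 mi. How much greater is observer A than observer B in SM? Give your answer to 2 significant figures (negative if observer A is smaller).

observer A: 35708 m = 22.1879 SM.
Difference: 22.1879 − 21.7900 = 0.40 SM.

0.40 SM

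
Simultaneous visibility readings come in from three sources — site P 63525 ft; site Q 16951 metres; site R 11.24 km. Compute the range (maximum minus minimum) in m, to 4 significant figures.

site P: 63525 ft = 19362.42 m.
site R: 11.24 km = 11240.00 m.
Spread: 19362.42 − 11240.00 = 8122 m.

8122 m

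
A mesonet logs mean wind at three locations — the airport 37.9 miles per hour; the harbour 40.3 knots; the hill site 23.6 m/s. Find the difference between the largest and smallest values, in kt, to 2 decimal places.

the airport: 37.9 mph = 32.9342 kt.
the hill site: 23.6 m/s = 45.8747 kt.
Spread: 45.8747 − 32.9342 = 12.94 kt.

12.94 kt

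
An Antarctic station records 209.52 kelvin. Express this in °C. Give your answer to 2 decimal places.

°C = 209.52 − 273.15 = -63.63 °C.

-63.63 °C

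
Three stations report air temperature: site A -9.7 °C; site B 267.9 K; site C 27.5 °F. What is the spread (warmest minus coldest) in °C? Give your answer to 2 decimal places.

7.20 °C

site B: 267.9 K = -5.250 °C.
site C: 27.5 °F = -2.500 °C.
Spread: (-2.500) − (-9.700) = 7.200 °C.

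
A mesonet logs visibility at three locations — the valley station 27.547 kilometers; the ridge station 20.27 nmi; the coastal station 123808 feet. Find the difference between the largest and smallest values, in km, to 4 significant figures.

10.19 km

the ridge station: 20.27 nmi = 37.5400 km.
the coastal station: 123808 ft = 37.7367 km.
Spread: 37.7367 − 27.5470 = 10.19 km.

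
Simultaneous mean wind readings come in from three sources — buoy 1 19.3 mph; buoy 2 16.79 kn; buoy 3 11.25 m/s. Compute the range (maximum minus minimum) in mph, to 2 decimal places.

buoy 2: 16.79 kt = 19.3216 mph.
buoy 3: 11.25 m/s = 25.1655 mph.
Spread: 25.1655 − 19.3000 = 5.87 mph.

5.87 mph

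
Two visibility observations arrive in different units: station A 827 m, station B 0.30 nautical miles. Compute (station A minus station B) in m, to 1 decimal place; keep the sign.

station B: 0.30 nmi = 555.600 m.
Difference: 827.000 − 555.600 = 271.4 m.

271.4 m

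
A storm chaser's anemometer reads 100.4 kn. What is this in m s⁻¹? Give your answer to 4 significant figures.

1 kt = 0.514444 m/s, so 100.4 × 0.514444 = 51.65 m/s.

51.65 m/s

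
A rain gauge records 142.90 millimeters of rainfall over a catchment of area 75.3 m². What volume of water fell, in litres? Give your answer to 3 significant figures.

10800 litres

1 mm over 1 m² is 1 L, so volume = 142.9 × 75.3 = 10760.37 L ≈ 10800 L.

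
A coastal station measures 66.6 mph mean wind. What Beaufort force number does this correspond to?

66.6 mph = 29.8 m/s, which is Beaufort 11 (violent storm, 28.5–32.6 m/s).

Beaufort force 11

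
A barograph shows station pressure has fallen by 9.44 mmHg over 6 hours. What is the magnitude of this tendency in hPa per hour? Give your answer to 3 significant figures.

2.10 hPa per hour

9.44 mmHg / 6 h × 1.33322 hPa/mmHg = 2.10 hPa/h.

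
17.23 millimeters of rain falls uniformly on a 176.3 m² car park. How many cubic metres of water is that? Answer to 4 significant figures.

3.038 cubic metres

1 mm over 1 m² is 1 L, so volume = 17.23 × 176.3 = 3037.649 L = 3.038 m³.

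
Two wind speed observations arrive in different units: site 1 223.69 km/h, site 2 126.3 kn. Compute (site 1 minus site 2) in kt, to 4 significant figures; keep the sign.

-5.517 kt

site 1: 223.69 km/h = 120.78294 kt.
Difference: 120.78294 − 126.30000 = -5.517 kt.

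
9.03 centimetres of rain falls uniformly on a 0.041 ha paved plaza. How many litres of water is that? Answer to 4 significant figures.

37020 litres

Depth: 9.03 cm × 10 = 90.3 mm.
Area: 0.041 ha = 410 m².
1 mm over 1 m² is 1 L, so volume = 90.3 × 410 = 37023 L ≈ 37020 L.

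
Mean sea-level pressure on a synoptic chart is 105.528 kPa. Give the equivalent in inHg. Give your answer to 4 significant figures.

31.16 inHg

1 kPa = 0.2953 inHg, so 105.528 × 0.2953 = 31.16 inHg.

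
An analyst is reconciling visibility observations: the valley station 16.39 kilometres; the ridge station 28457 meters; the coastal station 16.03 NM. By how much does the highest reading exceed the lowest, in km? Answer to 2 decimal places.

the ridge station: 28457 m = 28.4570 km.
the coastal station: 16.03 nmi = 29.6876 km.
Spread: 29.6876 − 16.3900 = 13.30 km.

13.30 km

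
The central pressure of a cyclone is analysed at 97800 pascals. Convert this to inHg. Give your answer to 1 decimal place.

1 Pa = 0.0002953 inHg, so 97800 × 0.0002953 = 28.9 inHg.

28.9 inHg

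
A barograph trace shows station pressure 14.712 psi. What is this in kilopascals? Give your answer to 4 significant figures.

1 psi = 6.89476 kPa, so 14.712 × 6.89476 = 101.4 kPa.

101.4 kPa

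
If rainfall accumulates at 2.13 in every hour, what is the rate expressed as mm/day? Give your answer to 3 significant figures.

2.13 in/hour × 25.4 mm/in × 24 hour/day = 1300 mm/day.

1300 mm/day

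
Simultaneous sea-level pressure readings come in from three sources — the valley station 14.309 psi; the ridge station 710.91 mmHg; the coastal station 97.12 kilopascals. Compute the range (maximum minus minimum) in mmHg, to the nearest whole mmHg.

29 mmHg

the valley station: 14.309 psi = 739.99 mmHg.
the coastal station: 97.12 kPa = 728.46 mmHg.
Spread: 739.99 − 710.91 = 29 mmHg.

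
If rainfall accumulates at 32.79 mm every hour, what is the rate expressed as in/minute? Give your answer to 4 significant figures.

0.02152 in/minute

32.79 mm/hour × 0.0393701 in/mm × 0.0166667 hour/minute = 0.02152 in/minute.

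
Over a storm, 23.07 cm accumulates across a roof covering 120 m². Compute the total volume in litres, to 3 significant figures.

27700 litres

Depth: 23.07 cm × 10 = 230.7 mm.
1 mm over 1 m² is 1 L, so volume = 230.7 × 120 = 27684 L ≈ 27700 L.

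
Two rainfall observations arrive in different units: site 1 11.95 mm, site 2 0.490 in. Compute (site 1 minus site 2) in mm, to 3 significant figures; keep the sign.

site 2: 0.490 in = 12.44600 mm.
Difference: 11.95000 − 12.44600 = -0.496 mm.

-0.496 mm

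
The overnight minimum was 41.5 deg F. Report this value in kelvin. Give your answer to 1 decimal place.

First to °C: 5.28 °C.
Then to K: 278.4 K.

278.4 K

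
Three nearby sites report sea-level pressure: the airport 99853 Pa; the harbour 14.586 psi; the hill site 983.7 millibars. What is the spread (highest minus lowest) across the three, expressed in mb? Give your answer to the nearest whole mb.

22 mb

the airport: 99853 Pa = 998.53 mb.
the harbour: 14.586 psi = 1005.67 mb.
Spread: 1005.67 − 983.70 = 22 mb.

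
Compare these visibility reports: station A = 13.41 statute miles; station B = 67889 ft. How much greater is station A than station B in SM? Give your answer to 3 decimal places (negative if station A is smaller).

station B: 67889 ft = 12.85777 SM.
Difference: 13.41000 − 12.85777 = 0.552 SM.

0.552 SM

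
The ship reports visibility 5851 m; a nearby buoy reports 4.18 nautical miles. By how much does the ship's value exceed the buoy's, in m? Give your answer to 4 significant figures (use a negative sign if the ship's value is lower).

the buoy: 4.18 nmi = 7741.36 m.
Difference: 5851.00 − 7741.36 = -1890 m.

-1890 m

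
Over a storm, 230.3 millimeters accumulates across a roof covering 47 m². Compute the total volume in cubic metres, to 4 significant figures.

10.82 cubic metres

1 mm over 1 m² is 1 L, so volume = 230.3 × 47 = 10824.1 L = 10.82 m³.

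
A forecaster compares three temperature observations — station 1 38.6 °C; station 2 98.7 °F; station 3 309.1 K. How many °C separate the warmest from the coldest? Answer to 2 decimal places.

2.65 °C

station 2: 98.7 °F = 37.056 °C.
station 3: 309.1 K = 35.950 °C.
Spread: 38.600 − 35.950 = 2.650 °C.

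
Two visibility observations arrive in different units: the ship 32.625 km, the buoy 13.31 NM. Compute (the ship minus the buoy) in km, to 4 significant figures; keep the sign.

7.975 km

the buoy: 13.31 nmi = 24.65012 km.
Difference: 32.62500 − 24.65012 = 7.975 km.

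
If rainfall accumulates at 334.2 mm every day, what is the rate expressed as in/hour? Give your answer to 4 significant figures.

334.2 mm/day × 0.0393701 in/mm × 0.0416667 day/hour = 0.5482 in/hour.

0.5482 in/hour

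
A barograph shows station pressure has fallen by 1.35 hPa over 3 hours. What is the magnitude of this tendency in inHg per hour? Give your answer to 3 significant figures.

1.35 hPa / 3 h × 0.02953 inHg/hPa = 0.0133 inHg/h.

0.0133 inHg per hour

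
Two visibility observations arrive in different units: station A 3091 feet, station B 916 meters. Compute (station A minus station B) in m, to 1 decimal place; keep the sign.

station A: 3091 ft = 942.137 m.
Difference: 942.137 − 916.000 = 26.1 m.

26.1 m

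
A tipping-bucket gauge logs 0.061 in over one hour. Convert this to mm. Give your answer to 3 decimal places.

1.549 mm

1 in = 25.4 mm, so 0.061 × 25.4 = 1.549 mm.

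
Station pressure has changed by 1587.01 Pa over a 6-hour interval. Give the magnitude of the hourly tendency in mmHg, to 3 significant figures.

1587.01 Pa / 6 h × 0.00750062 mmHg/Pa = 1.98 mmHg/h.

1.98 mmHg per hour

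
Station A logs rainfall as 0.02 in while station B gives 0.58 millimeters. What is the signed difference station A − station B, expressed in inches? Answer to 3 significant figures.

station B: 0.58 mm = 0.0228346 in.
Difference: 0.0200000 − 0.0228346 = -0.00283 in.

-0.00283 in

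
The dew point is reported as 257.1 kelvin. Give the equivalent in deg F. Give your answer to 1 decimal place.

First to °C: -16.05 °C.
Then to °F: 3.1 °F.

3.1 °F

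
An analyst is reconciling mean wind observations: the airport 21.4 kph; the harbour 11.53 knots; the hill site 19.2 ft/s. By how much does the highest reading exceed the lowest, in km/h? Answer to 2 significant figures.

the harbour: 11.53 kt = 21.3536 km/h.
the hill site: 19.2 ft/s = 21.0678 km/h.
Spread: 21.4000 − 21.0678 = 0.33 km/h.

0.33 km/h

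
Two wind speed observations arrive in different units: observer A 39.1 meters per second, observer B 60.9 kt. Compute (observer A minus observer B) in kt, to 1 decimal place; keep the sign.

observer A: 39.1 m/s = 76.004 kt.
Difference: 76.004 − 60.900 = 15.1 kt.

15.1 kt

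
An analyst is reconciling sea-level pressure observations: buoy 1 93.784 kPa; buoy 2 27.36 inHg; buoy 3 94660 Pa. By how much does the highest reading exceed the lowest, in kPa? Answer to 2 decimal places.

buoy 2: 27.36 inHg = 92.6516 kPa.
buoy 3: 94660 Pa = 94.6600 kPa.
Spread: 94.6600 − 92.6516 = 2.01 kPa.

2.01 kPa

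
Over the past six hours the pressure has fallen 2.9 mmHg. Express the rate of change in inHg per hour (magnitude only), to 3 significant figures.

2.9 mmHg / 6 h × 0.0393701 inHg/mmHg = 0.0190 inHg/h.

0.0190 inHg per hour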